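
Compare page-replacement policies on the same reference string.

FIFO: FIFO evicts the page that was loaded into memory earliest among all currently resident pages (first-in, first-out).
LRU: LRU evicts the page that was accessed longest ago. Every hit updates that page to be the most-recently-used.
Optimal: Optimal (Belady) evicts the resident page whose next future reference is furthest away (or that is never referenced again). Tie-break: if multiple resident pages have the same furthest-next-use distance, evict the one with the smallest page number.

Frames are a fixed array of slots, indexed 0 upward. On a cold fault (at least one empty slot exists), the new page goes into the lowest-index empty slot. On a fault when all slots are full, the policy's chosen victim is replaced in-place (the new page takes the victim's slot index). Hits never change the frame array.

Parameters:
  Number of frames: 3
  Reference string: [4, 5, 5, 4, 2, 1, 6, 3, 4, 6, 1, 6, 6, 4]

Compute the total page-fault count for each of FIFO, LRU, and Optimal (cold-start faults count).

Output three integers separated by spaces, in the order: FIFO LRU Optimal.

Answer: 9 8 7

Derivation:
--- FIFO ---
  step 0: ref 4 -> FAULT, frames=[4,-,-] (faults so far: 1)
  step 1: ref 5 -> FAULT, frames=[4,5,-] (faults so far: 2)
  step 2: ref 5 -> HIT, frames=[4,5,-] (faults so far: 2)
  step 3: ref 4 -> HIT, frames=[4,5,-] (faults so far: 2)
  step 4: ref 2 -> FAULT, frames=[4,5,2] (faults so far: 3)
  step 5: ref 1 -> FAULT, evict 4, frames=[1,5,2] (faults so far: 4)
  step 6: ref 6 -> FAULT, evict 5, frames=[1,6,2] (faults so far: 5)
  step 7: ref 3 -> FAULT, evict 2, frames=[1,6,3] (faults so far: 6)
  step 8: ref 4 -> FAULT, evict 1, frames=[4,6,3] (faults so far: 7)
  step 9: ref 6 -> HIT, frames=[4,6,3] (faults so far: 7)
  step 10: ref 1 -> FAULT, evict 6, frames=[4,1,3] (faults so far: 8)
  step 11: ref 6 -> FAULT, evict 3, frames=[4,1,6] (faults so far: 9)
  step 12: ref 6 -> HIT, frames=[4,1,6] (faults so far: 9)
  step 13: ref 4 -> HIT, frames=[4,1,6] (faults so far: 9)
  FIFO total faults: 9
--- LRU ---
  step 0: ref 4 -> FAULT, frames=[4,-,-] (faults so far: 1)
  step 1: ref 5 -> FAULT, frames=[4,5,-] (faults so far: 2)
  step 2: ref 5 -> HIT, frames=[4,5,-] (faults so far: 2)
  step 3: ref 4 -> HIT, frames=[4,5,-] (faults so far: 2)
  step 4: ref 2 -> FAULT, frames=[4,5,2] (faults so far: 3)
  step 5: ref 1 -> FAULT, evict 5, frames=[4,1,2] (faults so far: 4)
  step 6: ref 6 -> FAULT, evict 4, frames=[6,1,2] (faults so far: 5)
  step 7: ref 3 -> FAULT, evict 2, frames=[6,1,3] (faults so far: 6)
  step 8: ref 4 -> FAULT, evict 1, frames=[6,4,3] (faults so far: 7)
  step 9: ref 6 -> HIT, frames=[6,4,3] (faults so far: 7)
  step 10: ref 1 -> FAULT, evict 3, frames=[6,4,1] (faults so far: 8)
  step 11: ref 6 -> HIT, frames=[6,4,1] (faults so far: 8)
  step 12: ref 6 -> HIT, frames=[6,4,1] (faults so far: 8)
  step 13: ref 4 -> HIT, frames=[6,4,1] (faults so far: 8)
  LRU total faults: 8
--- Optimal ---
  step 0: ref 4 -> FAULT, frames=[4,-,-] (faults so far: 1)
  step 1: ref 5 -> FAULT, frames=[4,5,-] (faults so far: 2)
  step 2: ref 5 -> HIT, frames=[4,5,-] (faults so far: 2)
  step 3: ref 4 -> HIT, frames=[4,5,-] (faults so far: 2)
  step 4: ref 2 -> FAULT, frames=[4,5,2] (faults so far: 3)
  step 5: ref 1 -> FAULT, evict 2, frames=[4,5,1] (faults so far: 4)
  step 6: ref 6 -> FAULT, evict 5, frames=[4,6,1] (faults so far: 5)
  step 7: ref 3 -> FAULT, evict 1, frames=[4,6,3] (faults so far: 6)
  step 8: ref 4 -> HIT, frames=[4,6,3] (faults so far: 6)
  step 9: ref 6 -> HIT, frames=[4,6,3] (faults so far: 6)
  step 10: ref 1 -> FAULT, evict 3, frames=[4,6,1] (faults so far: 7)
  step 11: ref 6 -> HIT, frames=[4,6,1] (faults so far: 7)
  step 12: ref 6 -> HIT, frames=[4,6,1] (faults so far: 7)
  step 13: ref 4 -> HIT, frames=[4,6,1] (faults so far: 7)
  Optimal total faults: 7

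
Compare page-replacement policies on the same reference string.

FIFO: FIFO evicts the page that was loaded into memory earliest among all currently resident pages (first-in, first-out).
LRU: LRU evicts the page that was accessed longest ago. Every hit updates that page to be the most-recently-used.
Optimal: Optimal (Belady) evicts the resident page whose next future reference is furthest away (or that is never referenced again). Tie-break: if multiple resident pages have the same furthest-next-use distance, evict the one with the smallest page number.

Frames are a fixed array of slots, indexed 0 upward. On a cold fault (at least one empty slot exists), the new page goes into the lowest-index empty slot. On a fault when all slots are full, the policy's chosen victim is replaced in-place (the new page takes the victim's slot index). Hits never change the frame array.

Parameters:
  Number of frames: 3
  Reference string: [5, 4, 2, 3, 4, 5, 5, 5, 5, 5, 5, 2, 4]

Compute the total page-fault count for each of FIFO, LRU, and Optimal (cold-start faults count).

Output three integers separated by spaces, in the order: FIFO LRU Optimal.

Answer: 6 6 5

Derivation:
--- FIFO ---
  step 0: ref 5 -> FAULT, frames=[5,-,-] (faults so far: 1)
  step 1: ref 4 -> FAULT, frames=[5,4,-] (faults so far: 2)
  step 2: ref 2 -> FAULT, frames=[5,4,2] (faults so far: 3)
  step 3: ref 3 -> FAULT, evict 5, frames=[3,4,2] (faults so far: 4)
  step 4: ref 4 -> HIT, frames=[3,4,2] (faults so far: 4)
  step 5: ref 5 -> FAULT, evict 4, frames=[3,5,2] (faults so far: 5)
  step 6: ref 5 -> HIT, frames=[3,5,2] (faults so far: 5)
  step 7: ref 5 -> HIT, frames=[3,5,2] (faults so far: 5)
  step 8: ref 5 -> HIT, frames=[3,5,2] (faults so far: 5)
  step 9: ref 5 -> HIT, frames=[3,5,2] (faults so far: 5)
  step 10: ref 5 -> HIT, frames=[3,5,2] (faults so far: 5)
  step 11: ref 2 -> HIT, frames=[3,5,2] (faults so far: 5)
  step 12: ref 4 -> FAULT, evict 2, frames=[3,5,4] (faults so far: 6)
  FIFO total faults: 6
--- LRU ---
  step 0: ref 5 -> FAULT, frames=[5,-,-] (faults so far: 1)
  step 1: ref 4 -> FAULT, frames=[5,4,-] (faults so far: 2)
  step 2: ref 2 -> FAULT, frames=[5,4,2] (faults so far: 3)
  step 3: ref 3 -> FAULT, evict 5, frames=[3,4,2] (faults so far: 4)
  step 4: ref 4 -> HIT, frames=[3,4,2] (faults so far: 4)
  step 5: ref 5 -> FAULT, evict 2, frames=[3,4,5] (faults so far: 5)
  step 6: ref 5 -> HIT, frames=[3,4,5] (faults so far: 5)
  step 7: ref 5 -> HIT, frames=[3,4,5] (faults so far: 5)
  step 8: ref 5 -> HIT, frames=[3,4,5] (faults so far: 5)
  step 9: ref 5 -> HIT, frames=[3,4,5] (faults so far: 5)
  step 10: ref 5 -> HIT, frames=[3,4,5] (faults so far: 5)
  step 11: ref 2 -> FAULT, evict 3, frames=[2,4,5] (faults so far: 6)
  step 12: ref 4 -> HIT, frames=[2,4,5] (faults so far: 6)
  LRU total faults: 6
--- Optimal ---
  step 0: ref 5 -> FAULT, frames=[5,-,-] (faults so far: 1)
  step 1: ref 4 -> FAULT, frames=[5,4,-] (faults so far: 2)
  step 2: ref 2 -> FAULT, frames=[5,4,2] (faults so far: 3)
  step 3: ref 3 -> FAULT, evict 2, frames=[5,4,3] (faults so far: 4)
  step 4: ref 4 -> HIT, frames=[5,4,3] (faults so far: 4)
  step 5: ref 5 -> HIT, frames=[5,4,3] (faults so far: 4)
  step 6: ref 5 -> HIT, frames=[5,4,3] (faults so far: 4)
  step 7: ref 5 -> HIT, frames=[5,4,3] (faults so far: 4)
  step 8: ref 5 -> HIT, frames=[5,4,3] (faults so far: 4)
  step 9: ref 5 -> HIT, frames=[5,4,3] (faults so far: 4)
  step 10: ref 5 -> HIT, frames=[5,4,3] (faults so far: 4)
  step 11: ref 2 -> FAULT, evict 3, frames=[5,4,2] (faults so far: 5)
  step 12: ref 4 -> HIT, frames=[5,4,2] (faults so far: 5)
  Optimal total faults: 5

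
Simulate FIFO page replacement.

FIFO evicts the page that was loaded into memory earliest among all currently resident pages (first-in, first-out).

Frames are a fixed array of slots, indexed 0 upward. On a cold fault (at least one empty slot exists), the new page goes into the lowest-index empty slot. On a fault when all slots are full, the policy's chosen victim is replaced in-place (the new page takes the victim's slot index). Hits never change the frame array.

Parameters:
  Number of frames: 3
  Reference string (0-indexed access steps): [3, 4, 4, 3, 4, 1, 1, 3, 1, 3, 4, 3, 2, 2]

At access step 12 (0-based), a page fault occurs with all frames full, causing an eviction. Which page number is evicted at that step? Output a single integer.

Step 0: ref 3 -> FAULT, frames=[3,-,-]
Step 1: ref 4 -> FAULT, frames=[3,4,-]
Step 2: ref 4 -> HIT, frames=[3,4,-]
Step 3: ref 3 -> HIT, frames=[3,4,-]
Step 4: ref 4 -> HIT, frames=[3,4,-]
Step 5: ref 1 -> FAULT, frames=[3,4,1]
Step 6: ref 1 -> HIT, frames=[3,4,1]
Step 7: ref 3 -> HIT, frames=[3,4,1]
Step 8: ref 1 -> HIT, frames=[3,4,1]
Step 9: ref 3 -> HIT, frames=[3,4,1]
Step 10: ref 4 -> HIT, frames=[3,4,1]
Step 11: ref 3 -> HIT, frames=[3,4,1]
Step 12: ref 2 -> FAULT, evict 3, frames=[2,4,1]
At step 12: evicted page 3

Answer: 3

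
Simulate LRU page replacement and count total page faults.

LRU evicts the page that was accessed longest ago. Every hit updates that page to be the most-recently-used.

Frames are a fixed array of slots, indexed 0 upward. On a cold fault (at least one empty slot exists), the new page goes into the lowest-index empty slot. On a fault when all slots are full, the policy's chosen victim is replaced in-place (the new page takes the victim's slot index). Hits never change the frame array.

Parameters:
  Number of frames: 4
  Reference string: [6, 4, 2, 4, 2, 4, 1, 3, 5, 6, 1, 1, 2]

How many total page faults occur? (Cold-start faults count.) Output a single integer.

Answer: 8

Derivation:
Step 0: ref 6 → FAULT, frames=[6,-,-,-]
Step 1: ref 4 → FAULT, frames=[6,4,-,-]
Step 2: ref 2 → FAULT, frames=[6,4,2,-]
Step 3: ref 4 → HIT, frames=[6,4,2,-]
Step 4: ref 2 → HIT, frames=[6,4,2,-]
Step 5: ref 4 → HIT, frames=[6,4,2,-]
Step 6: ref 1 → FAULT, frames=[6,4,2,1]
Step 7: ref 3 → FAULT (evict 6), frames=[3,4,2,1]
Step 8: ref 5 → FAULT (evict 2), frames=[3,4,5,1]
Step 9: ref 6 → FAULT (evict 4), frames=[3,6,5,1]
Step 10: ref 1 → HIT, frames=[3,6,5,1]
Step 11: ref 1 → HIT, frames=[3,6,5,1]
Step 12: ref 2 → FAULT (evict 3), frames=[2,6,5,1]
Total faults: 8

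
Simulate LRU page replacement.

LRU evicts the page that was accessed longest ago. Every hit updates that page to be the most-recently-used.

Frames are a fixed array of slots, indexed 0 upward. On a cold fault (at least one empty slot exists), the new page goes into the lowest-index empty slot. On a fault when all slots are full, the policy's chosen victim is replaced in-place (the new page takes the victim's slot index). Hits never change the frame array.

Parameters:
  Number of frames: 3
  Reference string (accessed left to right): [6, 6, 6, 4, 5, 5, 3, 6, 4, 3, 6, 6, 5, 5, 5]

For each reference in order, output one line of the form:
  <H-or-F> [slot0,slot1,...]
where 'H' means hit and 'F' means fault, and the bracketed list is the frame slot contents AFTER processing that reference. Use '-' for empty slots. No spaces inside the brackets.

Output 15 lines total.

F [6,-,-]
H [6,-,-]
H [6,-,-]
F [6,4,-]
F [6,4,5]
H [6,4,5]
F [3,4,5]
F [3,6,5]
F [3,6,4]
H [3,6,4]
H [3,6,4]
H [3,6,4]
F [3,6,5]
H [3,6,5]
H [3,6,5]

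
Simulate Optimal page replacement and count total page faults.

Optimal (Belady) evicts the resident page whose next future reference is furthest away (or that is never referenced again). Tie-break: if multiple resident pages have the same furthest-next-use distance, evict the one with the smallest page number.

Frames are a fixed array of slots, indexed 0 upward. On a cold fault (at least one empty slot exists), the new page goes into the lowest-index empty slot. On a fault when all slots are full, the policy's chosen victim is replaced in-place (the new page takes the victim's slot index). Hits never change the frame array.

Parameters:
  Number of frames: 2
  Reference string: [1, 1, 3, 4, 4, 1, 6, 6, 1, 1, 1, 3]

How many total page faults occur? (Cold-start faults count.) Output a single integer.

Answer: 5

Derivation:
Step 0: ref 1 → FAULT, frames=[1,-]
Step 1: ref 1 → HIT, frames=[1,-]
Step 2: ref 3 → FAULT, frames=[1,3]
Step 3: ref 4 → FAULT (evict 3), frames=[1,4]
Step 4: ref 4 → HIT, frames=[1,4]
Step 5: ref 1 → HIT, frames=[1,4]
Step 6: ref 6 → FAULT (evict 4), frames=[1,6]
Step 7: ref 6 → HIT, frames=[1,6]
Step 8: ref 1 → HIT, frames=[1,6]
Step 9: ref 1 → HIT, frames=[1,6]
Step 10: ref 1 → HIT, frames=[1,6]
Step 11: ref 3 → FAULT (evict 1), frames=[3,6]
Total faults: 5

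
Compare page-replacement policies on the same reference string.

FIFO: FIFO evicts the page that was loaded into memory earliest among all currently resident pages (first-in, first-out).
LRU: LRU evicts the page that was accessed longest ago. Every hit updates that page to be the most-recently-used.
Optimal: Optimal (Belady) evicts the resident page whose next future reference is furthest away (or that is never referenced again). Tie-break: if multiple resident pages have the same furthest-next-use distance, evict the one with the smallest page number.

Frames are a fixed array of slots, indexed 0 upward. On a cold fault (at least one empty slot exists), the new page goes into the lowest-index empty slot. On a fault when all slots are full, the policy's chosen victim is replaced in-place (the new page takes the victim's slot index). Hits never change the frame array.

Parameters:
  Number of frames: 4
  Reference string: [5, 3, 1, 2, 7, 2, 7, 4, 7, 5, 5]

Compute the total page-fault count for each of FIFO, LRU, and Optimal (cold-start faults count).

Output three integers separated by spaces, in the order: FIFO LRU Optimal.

Answer: 7 7 6

Derivation:
--- FIFO ---
  step 0: ref 5 -> FAULT, frames=[5,-,-,-] (faults so far: 1)
  step 1: ref 3 -> FAULT, frames=[5,3,-,-] (faults so far: 2)
  step 2: ref 1 -> FAULT, frames=[5,3,1,-] (faults so far: 3)
  step 3: ref 2 -> FAULT, frames=[5,3,1,2] (faults so far: 4)
  step 4: ref 7 -> FAULT, evict 5, frames=[7,3,1,2] (faults so far: 5)
  step 5: ref 2 -> HIT, frames=[7,3,1,2] (faults so far: 5)
  step 6: ref 7 -> HIT, frames=[7,3,1,2] (faults so far: 5)
  step 7: ref 4 -> FAULT, evict 3, frames=[7,4,1,2] (faults so far: 6)
  step 8: ref 7 -> HIT, frames=[7,4,1,2] (faults so far: 6)
  step 9: ref 5 -> FAULT, evict 1, frames=[7,4,5,2] (faults so far: 7)
  step 10: ref 5 -> HIT, frames=[7,4,5,2] (faults so far: 7)
  FIFO total faults: 7
--- LRU ---
  step 0: ref 5 -> FAULT, frames=[5,-,-,-] (faults so far: 1)
  step 1: ref 3 -> FAULT, frames=[5,3,-,-] (faults so far: 2)
  step 2: ref 1 -> FAULT, frames=[5,3,1,-] (faults so far: 3)
  step 3: ref 2 -> FAULT, frames=[5,3,1,2] (faults so far: 4)
  step 4: ref 7 -> FAULT, evict 5, frames=[7,3,1,2] (faults so far: 5)
  step 5: ref 2 -> HIT, frames=[7,3,1,2] (faults so far: 5)
  step 6: ref 7 -> HIT, frames=[7,3,1,2] (faults so far: 5)
  step 7: ref 4 -> FAULT, evict 3, frames=[7,4,1,2] (faults so far: 6)
  step 8: ref 7 -> HIT, frames=[7,4,1,2] (faults so far: 6)
  step 9: ref 5 -> FAULT, evict 1, frames=[7,4,5,2] (faults so far: 7)
  step 10: ref 5 -> HIT, frames=[7,4,5,2] (faults so far: 7)
  LRU total faults: 7
--- Optimal ---
  step 0: ref 5 -> FAULT, frames=[5,-,-,-] (faults so far: 1)
  step 1: ref 3 -> FAULT, frames=[5,3,-,-] (faults so far: 2)
  step 2: ref 1 -> FAULT, frames=[5,3,1,-] (faults so far: 3)
  step 3: ref 2 -> FAULT, frames=[5,3,1,2] (faults so far: 4)
  step 4: ref 7 -> FAULT, evict 1, frames=[5,3,7,2] (faults so far: 5)
  step 5: ref 2 -> HIT, frames=[5,3,7,2] (faults so far: 5)
  step 6: ref 7 -> HIT, frames=[5,3,7,2] (faults so far: 5)
  step 7: ref 4 -> FAULT, evict 2, frames=[5,3,7,4] (faults so far: 6)
  step 8: ref 7 -> HIT, frames=[5,3,7,4] (faults so far: 6)
  step 9: ref 5 -> HIT, frames=[5,3,7,4] (faults so far: 6)
  step 10: ref 5 -> HIT, frames=[5,3,7,4] (faults so far: 6)
  Optimal total faults: 6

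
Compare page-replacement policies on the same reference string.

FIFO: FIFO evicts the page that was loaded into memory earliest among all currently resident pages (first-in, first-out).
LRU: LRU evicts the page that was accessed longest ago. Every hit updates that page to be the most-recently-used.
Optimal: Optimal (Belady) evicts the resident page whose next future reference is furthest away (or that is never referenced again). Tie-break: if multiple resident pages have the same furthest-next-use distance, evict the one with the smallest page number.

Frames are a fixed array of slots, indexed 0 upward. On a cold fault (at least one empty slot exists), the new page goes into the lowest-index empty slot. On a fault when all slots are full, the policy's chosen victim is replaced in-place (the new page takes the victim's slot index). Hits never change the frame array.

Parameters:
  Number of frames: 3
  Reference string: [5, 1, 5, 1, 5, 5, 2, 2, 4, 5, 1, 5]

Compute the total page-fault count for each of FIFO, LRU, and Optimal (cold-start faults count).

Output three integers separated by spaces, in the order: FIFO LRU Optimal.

Answer: 6 5 4

Derivation:
--- FIFO ---
  step 0: ref 5 -> FAULT, frames=[5,-,-] (faults so far: 1)
  step 1: ref 1 -> FAULT, frames=[5,1,-] (faults so far: 2)
  step 2: ref 5 -> HIT, frames=[5,1,-] (faults so far: 2)
  step 3: ref 1 -> HIT, frames=[5,1,-] (faults so far: 2)
  step 4: ref 5 -> HIT, frames=[5,1,-] (faults so far: 2)
  step 5: ref 5 -> HIT, frames=[5,1,-] (faults so far: 2)
  step 6: ref 2 -> FAULT, frames=[5,1,2] (faults so far: 3)
  step 7: ref 2 -> HIT, frames=[5,1,2] (faults so far: 3)
  step 8: ref 4 -> FAULT, evict 5, frames=[4,1,2] (faults so far: 4)
  step 9: ref 5 -> FAULT, evict 1, frames=[4,5,2] (faults so far: 5)
  step 10: ref 1 -> FAULT, evict 2, frames=[4,5,1] (faults so far: 6)
  step 11: ref 5 -> HIT, frames=[4,5,1] (faults so far: 6)
  FIFO total faults: 6
--- LRU ---
  step 0: ref 5 -> FAULT, frames=[5,-,-] (faults so far: 1)
  step 1: ref 1 -> FAULT, frames=[5,1,-] (faults so far: 2)
  step 2: ref 5 -> HIT, frames=[5,1,-] (faults so far: 2)
  step 3: ref 1 -> HIT, frames=[5,1,-] (faults so far: 2)
  step 4: ref 5 -> HIT, frames=[5,1,-] (faults so far: 2)
  step 5: ref 5 -> HIT, frames=[5,1,-] (faults so far: 2)
  step 6: ref 2 -> FAULT, frames=[5,1,2] (faults so far: 3)
  step 7: ref 2 -> HIT, frames=[5,1,2] (faults so far: 3)
  step 8: ref 4 -> FAULT, evict 1, frames=[5,4,2] (faults so far: 4)
  step 9: ref 5 -> HIT, frames=[5,4,2] (faults so far: 4)
  step 10: ref 1 -> FAULT, evict 2, frames=[5,4,1] (faults so far: 5)
  step 11: ref 5 -> HIT, frames=[5,4,1] (faults so far: 5)
  LRU total faults: 5
--- Optimal ---
  step 0: ref 5 -> FAULT, frames=[5,-,-] (faults so far: 1)
  step 1: ref 1 -> FAULT, frames=[5,1,-] (faults so far: 2)
  step 2: ref 5 -> HIT, frames=[5,1,-] (faults so far: 2)
  step 3: ref 1 -> HIT, frames=[5,1,-] (faults so far: 2)
  step 4: ref 5 -> HIT, frames=[5,1,-] (faults so far: 2)
  step 5: ref 5 -> HIT, frames=[5,1,-] (faults so far: 2)
  step 6: ref 2 -> FAULT, frames=[5,1,2] (faults so far: 3)
  step 7: ref 2 -> HIT, frames=[5,1,2] (faults so far: 3)
  step 8: ref 4 -> FAULT, evict 2, frames=[5,1,4] (faults so far: 4)
  step 9: ref 5 -> HIT, frames=[5,1,4] (faults so far: 4)
  step 10: ref 1 -> HIT, frames=[5,1,4] (faults so far: 4)
  step 11: ref 5 -> HIT, frames=[5,1,4] (faults so far: 4)
  Optimal total faults: 4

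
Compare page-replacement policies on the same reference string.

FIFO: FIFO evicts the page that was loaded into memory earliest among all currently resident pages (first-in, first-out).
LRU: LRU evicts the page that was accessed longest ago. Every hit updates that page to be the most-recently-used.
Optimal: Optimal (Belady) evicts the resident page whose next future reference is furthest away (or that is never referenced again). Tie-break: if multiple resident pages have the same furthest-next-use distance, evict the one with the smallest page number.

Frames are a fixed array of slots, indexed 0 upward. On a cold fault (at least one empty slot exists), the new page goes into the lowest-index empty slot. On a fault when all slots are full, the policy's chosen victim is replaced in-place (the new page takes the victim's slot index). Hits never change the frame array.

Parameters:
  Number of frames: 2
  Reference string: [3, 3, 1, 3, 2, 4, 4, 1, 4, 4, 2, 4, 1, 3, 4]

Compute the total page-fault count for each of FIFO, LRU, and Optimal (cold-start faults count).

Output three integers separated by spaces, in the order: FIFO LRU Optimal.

--- FIFO ---
  step 0: ref 3 -> FAULT, frames=[3,-] (faults so far: 1)
  step 1: ref 3 -> HIT, frames=[3,-] (faults so far: 1)
  step 2: ref 1 -> FAULT, frames=[3,1] (faults so far: 2)
  step 3: ref 3 -> HIT, frames=[3,1] (faults so far: 2)
  step 4: ref 2 -> FAULT, evict 3, frames=[2,1] (faults so far: 3)
  step 5: ref 4 -> FAULT, evict 1, frames=[2,4] (faults so far: 4)
  step 6: ref 4 -> HIT, frames=[2,4] (faults so far: 4)
  step 7: ref 1 -> FAULT, evict 2, frames=[1,4] (faults so far: 5)
  step 8: ref 4 -> HIT, frames=[1,4] (faults so far: 5)
  step 9: ref 4 -> HIT, frames=[1,4] (faults so far: 5)
  step 10: ref 2 -> FAULT, evict 4, frames=[1,2] (faults so far: 6)
  step 11: ref 4 -> FAULT, evict 1, frames=[4,2] (faults so far: 7)
  step 12: ref 1 -> FAULT, evict 2, frames=[4,1] (faults so far: 8)
  step 13: ref 3 -> FAULT, evict 4, frames=[3,1] (faults so far: 9)
  step 14: ref 4 -> FAULT, evict 1, frames=[3,4] (faults so far: 10)
  FIFO total faults: 10
--- LRU ---
  step 0: ref 3 -> FAULT, frames=[3,-] (faults so far: 1)
  step 1: ref 3 -> HIT, frames=[3,-] (faults so far: 1)
  step 2: ref 1 -> FAULT, frames=[3,1] (faults so far: 2)
  step 3: ref 3 -> HIT, frames=[3,1] (faults so far: 2)
  step 4: ref 2 -> FAULT, evict 1, frames=[3,2] (faults so far: 3)
  step 5: ref 4 -> FAULT, evict 3, frames=[4,2] (faults so far: 4)
  step 6: ref 4 -> HIT, frames=[4,2] (faults so far: 4)
  step 7: ref 1 -> FAULT, evict 2, frames=[4,1] (faults so far: 5)
  step 8: ref 4 -> HIT, frames=[4,1] (faults so far: 5)
  step 9: ref 4 -> HIT, frames=[4,1] (faults so far: 5)
  step 10: ref 2 -> FAULT, evict 1, frames=[4,2] (faults so far: 6)
  step 11: ref 4 -> HIT, frames=[4,2] (faults so far: 6)
  step 12: ref 1 -> FAULT, evict 2, frames=[4,1] (faults so far: 7)
  step 13: ref 3 -> FAULT, evict 4, frames=[3,1] (faults so far: 8)
  step 14: ref 4 -> FAULT, evict 1, frames=[3,4] (faults so far: 9)
  LRU total faults: 9
--- Optimal ---
  step 0: ref 3 -> FAULT, frames=[3,-] (faults so far: 1)
  step 1: ref 3 -> HIT, frames=[3,-] (faults so far: 1)
  step 2: ref 1 -> FAULT, frames=[3,1] (faults so far: 2)
  step 3: ref 3 -> HIT, frames=[3,1] (faults so far: 2)
  step 4: ref 2 -> FAULT, evict 3, frames=[2,1] (faults so far: 3)
  step 5: ref 4 -> FAULT, evict 2, frames=[4,1] (faults so far: 4)
  step 6: ref 4 -> HIT, frames=[4,1] (faults so far: 4)
  step 7: ref 1 -> HIT, frames=[4,1] (faults so far: 4)
  step 8: ref 4 -> HIT, frames=[4,1] (faults so far: 4)
  step 9: ref 4 -> HIT, frames=[4,1] (faults so far: 4)
  step 10: ref 2 -> FAULT, evict 1, frames=[4,2] (faults so far: 5)
  step 11: ref 4 -> HIT, frames=[4,2] (faults so far: 5)
  step 12: ref 1 -> FAULT, evict 2, frames=[4,1] (faults so far: 6)
  step 13: ref 3 -> FAULT, evict 1, frames=[4,3] (faults so far: 7)
  step 14: ref 4 -> HIT, frames=[4,3] (faults so far: 7)
  Optimal total faults: 7

Answer: 10 9 7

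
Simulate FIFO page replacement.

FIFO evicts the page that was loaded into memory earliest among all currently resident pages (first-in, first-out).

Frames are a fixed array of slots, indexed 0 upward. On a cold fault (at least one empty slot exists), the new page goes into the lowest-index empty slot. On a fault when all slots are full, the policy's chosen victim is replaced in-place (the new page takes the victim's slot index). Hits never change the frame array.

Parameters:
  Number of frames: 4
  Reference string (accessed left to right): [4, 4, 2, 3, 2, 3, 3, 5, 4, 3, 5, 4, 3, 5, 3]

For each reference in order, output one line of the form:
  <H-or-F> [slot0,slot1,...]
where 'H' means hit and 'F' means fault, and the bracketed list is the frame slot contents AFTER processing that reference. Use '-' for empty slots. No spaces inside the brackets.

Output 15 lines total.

F [4,-,-,-]
H [4,-,-,-]
F [4,2,-,-]
F [4,2,3,-]
H [4,2,3,-]
H [4,2,3,-]
H [4,2,3,-]
F [4,2,3,5]
H [4,2,3,5]
H [4,2,3,5]
H [4,2,3,5]
H [4,2,3,5]
H [4,2,3,5]
H [4,2,3,5]
H [4,2,3,5]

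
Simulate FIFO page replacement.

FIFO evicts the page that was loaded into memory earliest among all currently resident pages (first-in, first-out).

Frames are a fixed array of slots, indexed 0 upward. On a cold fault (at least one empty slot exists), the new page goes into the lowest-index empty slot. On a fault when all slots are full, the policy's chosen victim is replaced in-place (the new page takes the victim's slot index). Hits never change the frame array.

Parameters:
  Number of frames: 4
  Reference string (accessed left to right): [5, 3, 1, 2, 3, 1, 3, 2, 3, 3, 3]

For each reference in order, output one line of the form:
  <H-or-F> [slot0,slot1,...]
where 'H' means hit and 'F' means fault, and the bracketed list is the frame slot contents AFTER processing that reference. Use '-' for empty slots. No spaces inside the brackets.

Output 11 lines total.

F [5,-,-,-]
F [5,3,-,-]
F [5,3,1,-]
F [5,3,1,2]
H [5,3,1,2]
H [5,3,1,2]
H [5,3,1,2]
H [5,3,1,2]
H [5,3,1,2]
H [5,3,1,2]
H [5,3,1,2]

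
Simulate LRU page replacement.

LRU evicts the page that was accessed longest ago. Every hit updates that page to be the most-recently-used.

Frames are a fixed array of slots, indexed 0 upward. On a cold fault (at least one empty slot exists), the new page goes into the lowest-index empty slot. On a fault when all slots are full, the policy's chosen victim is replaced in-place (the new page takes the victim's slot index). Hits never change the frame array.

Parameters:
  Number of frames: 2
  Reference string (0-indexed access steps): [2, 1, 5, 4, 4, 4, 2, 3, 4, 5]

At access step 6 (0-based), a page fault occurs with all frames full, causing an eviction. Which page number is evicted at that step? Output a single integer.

Step 0: ref 2 -> FAULT, frames=[2,-]
Step 1: ref 1 -> FAULT, frames=[2,1]
Step 2: ref 5 -> FAULT, evict 2, frames=[5,1]
Step 3: ref 4 -> FAULT, evict 1, frames=[5,4]
Step 4: ref 4 -> HIT, frames=[5,4]
Step 5: ref 4 -> HIT, frames=[5,4]
Step 6: ref 2 -> FAULT, evict 5, frames=[2,4]
At step 6: evicted page 5

Answer: 5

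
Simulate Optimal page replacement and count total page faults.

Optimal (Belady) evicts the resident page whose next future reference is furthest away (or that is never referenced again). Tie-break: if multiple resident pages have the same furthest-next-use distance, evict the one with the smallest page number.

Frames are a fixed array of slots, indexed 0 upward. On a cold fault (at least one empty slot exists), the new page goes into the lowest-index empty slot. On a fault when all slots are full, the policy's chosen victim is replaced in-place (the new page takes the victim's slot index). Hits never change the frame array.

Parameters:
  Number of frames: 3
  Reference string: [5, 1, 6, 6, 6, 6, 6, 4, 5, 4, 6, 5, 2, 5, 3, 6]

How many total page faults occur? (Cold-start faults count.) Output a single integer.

Step 0: ref 5 → FAULT, frames=[5,-,-]
Step 1: ref 1 → FAULT, frames=[5,1,-]
Step 2: ref 6 → FAULT, frames=[5,1,6]
Step 3: ref 6 → HIT, frames=[5,1,6]
Step 4: ref 6 → HIT, frames=[5,1,6]
Step 5: ref 6 → HIT, frames=[5,1,6]
Step 6: ref 6 → HIT, frames=[5,1,6]
Step 7: ref 4 → FAULT (evict 1), frames=[5,4,6]
Step 8: ref 5 → HIT, frames=[5,4,6]
Step 9: ref 4 → HIT, frames=[5,4,6]
Step 10: ref 6 → HIT, frames=[5,4,6]
Step 11: ref 5 → HIT, frames=[5,4,6]
Step 12: ref 2 → FAULT (evict 4), frames=[5,2,6]
Step 13: ref 5 → HIT, frames=[5,2,6]
Step 14: ref 3 → FAULT (evict 2), frames=[5,3,6]
Step 15: ref 6 → HIT, frames=[5,3,6]
Total faults: 6

Answer: 6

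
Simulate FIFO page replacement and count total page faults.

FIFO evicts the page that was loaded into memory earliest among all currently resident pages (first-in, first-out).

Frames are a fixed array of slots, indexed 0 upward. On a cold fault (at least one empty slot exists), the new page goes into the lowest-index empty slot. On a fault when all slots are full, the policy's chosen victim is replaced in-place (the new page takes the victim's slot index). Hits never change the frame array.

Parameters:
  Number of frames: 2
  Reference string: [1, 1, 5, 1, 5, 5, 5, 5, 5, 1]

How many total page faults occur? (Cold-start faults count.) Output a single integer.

Answer: 2

Derivation:
Step 0: ref 1 → FAULT, frames=[1,-]
Step 1: ref 1 → HIT, frames=[1,-]
Step 2: ref 5 → FAULT, frames=[1,5]
Step 3: ref 1 → HIT, frames=[1,5]
Step 4: ref 5 → HIT, frames=[1,5]
Step 5: ref 5 → HIT, frames=[1,5]
Step 6: ref 5 → HIT, frames=[1,5]
Step 7: ref 5 → HIT, frames=[1,5]
Step 8: ref 5 → HIT, frames=[1,5]
Step 9: ref 1 → HIT, frames=[1,5]
Total faults: 2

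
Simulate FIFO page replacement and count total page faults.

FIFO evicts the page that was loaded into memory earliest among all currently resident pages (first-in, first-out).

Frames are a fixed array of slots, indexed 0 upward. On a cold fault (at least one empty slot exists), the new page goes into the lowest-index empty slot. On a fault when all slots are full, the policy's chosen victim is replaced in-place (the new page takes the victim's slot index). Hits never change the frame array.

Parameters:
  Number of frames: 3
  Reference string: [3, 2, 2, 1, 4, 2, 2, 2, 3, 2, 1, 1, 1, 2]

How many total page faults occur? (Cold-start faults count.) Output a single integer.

Step 0: ref 3 → FAULT, frames=[3,-,-]
Step 1: ref 2 → FAULT, frames=[3,2,-]
Step 2: ref 2 → HIT, frames=[3,2,-]
Step 3: ref 1 → FAULT, frames=[3,2,1]
Step 4: ref 4 → FAULT (evict 3), frames=[4,2,1]
Step 5: ref 2 → HIT, frames=[4,2,1]
Step 6: ref 2 → HIT, frames=[4,2,1]
Step 7: ref 2 → HIT, frames=[4,2,1]
Step 8: ref 3 → FAULT (evict 2), frames=[4,3,1]
Step 9: ref 2 → FAULT (evict 1), frames=[4,3,2]
Step 10: ref 1 → FAULT (evict 4), frames=[1,3,2]
Step 11: ref 1 → HIT, frames=[1,3,2]
Step 12: ref 1 → HIT, frames=[1,3,2]
Step 13: ref 2 → HIT, frames=[1,3,2]
Total faults: 7

Answer: 7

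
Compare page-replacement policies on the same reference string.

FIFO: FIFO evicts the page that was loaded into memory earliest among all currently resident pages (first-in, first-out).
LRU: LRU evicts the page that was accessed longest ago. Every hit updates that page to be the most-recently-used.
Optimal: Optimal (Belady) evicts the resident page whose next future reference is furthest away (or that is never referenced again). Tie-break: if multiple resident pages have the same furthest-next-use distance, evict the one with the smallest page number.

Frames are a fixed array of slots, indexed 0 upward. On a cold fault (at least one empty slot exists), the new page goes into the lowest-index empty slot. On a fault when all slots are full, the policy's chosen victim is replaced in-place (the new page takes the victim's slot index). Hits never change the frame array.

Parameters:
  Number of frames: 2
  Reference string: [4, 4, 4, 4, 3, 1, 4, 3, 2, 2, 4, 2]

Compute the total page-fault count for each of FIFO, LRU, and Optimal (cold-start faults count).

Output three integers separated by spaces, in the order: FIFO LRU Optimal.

Answer: 7 7 5

Derivation:
--- FIFO ---
  step 0: ref 4 -> FAULT, frames=[4,-] (faults so far: 1)
  step 1: ref 4 -> HIT, frames=[4,-] (faults so far: 1)
  step 2: ref 4 -> HIT, frames=[4,-] (faults so far: 1)
  step 3: ref 4 -> HIT, frames=[4,-] (faults so far: 1)
  step 4: ref 3 -> FAULT, frames=[4,3] (faults so far: 2)
  step 5: ref 1 -> FAULT, evict 4, frames=[1,3] (faults so far: 3)
  step 6: ref 4 -> FAULT, evict 3, frames=[1,4] (faults so far: 4)
  step 7: ref 3 -> FAULT, evict 1, frames=[3,4] (faults so far: 5)
  step 8: ref 2 -> FAULT, evict 4, frames=[3,2] (faults so far: 6)
  step 9: ref 2 -> HIT, frames=[3,2] (faults so far: 6)
  step 10: ref 4 -> FAULT, evict 3, frames=[4,2] (faults so far: 7)
  step 11: ref 2 -> HIT, frames=[4,2] (faults so far: 7)
  FIFO total faults: 7
--- LRU ---
  step 0: ref 4 -> FAULT, frames=[4,-] (faults so far: 1)
  step 1: ref 4 -> HIT, frames=[4,-] (faults so far: 1)
  step 2: ref 4 -> HIT, frames=[4,-] (faults so far: 1)
  step 3: ref 4 -> HIT, frames=[4,-] (faults so far: 1)
  step 4: ref 3 -> FAULT, frames=[4,3] (faults so far: 2)
  step 5: ref 1 -> FAULT, evict 4, frames=[1,3] (faults so far: 3)
  step 6: ref 4 -> FAULT, evict 3, frames=[1,4] (faults so far: 4)
  step 7: ref 3 -> FAULT, evict 1, frames=[3,4] (faults so far: 5)
  step 8: ref 2 -> FAULT, evict 4, frames=[3,2] (faults so far: 6)
  step 9: ref 2 -> HIT, frames=[3,2] (faults so far: 6)
  step 10: ref 4 -> FAULT, evict 3, frames=[4,2] (faults so far: 7)
  step 11: ref 2 -> HIT, frames=[4,2] (faults so far: 7)
  LRU total faults: 7
--- Optimal ---
  step 0: ref 4 -> FAULT, frames=[4,-] (faults so far: 1)
  step 1: ref 4 -> HIT, frames=[4,-] (faults so far: 1)
  step 2: ref 4 -> HIT, frames=[4,-] (faults so far: 1)
  step 3: ref 4 -> HIT, frames=[4,-] (faults so far: 1)
  step 4: ref 3 -> FAULT, frames=[4,3] (faults so far: 2)
  step 5: ref 1 -> FAULT, evict 3, frames=[4,1] (faults so far: 3)
  step 6: ref 4 -> HIT, frames=[4,1] (faults so far: 3)
  step 7: ref 3 -> FAULT, evict 1, frames=[4,3] (faults so far: 4)
  step 8: ref 2 -> FAULT, evict 3, frames=[4,2] (faults so far: 5)
  step 9: ref 2 -> HIT, frames=[4,2] (faults so far: 5)
  step 10: ref 4 -> HIT, frames=[4,2] (faults so far: 5)
  step 11: ref 2 -> HIT, frames=[4,2] (faults so far: 5)
  Optimal total faults: 5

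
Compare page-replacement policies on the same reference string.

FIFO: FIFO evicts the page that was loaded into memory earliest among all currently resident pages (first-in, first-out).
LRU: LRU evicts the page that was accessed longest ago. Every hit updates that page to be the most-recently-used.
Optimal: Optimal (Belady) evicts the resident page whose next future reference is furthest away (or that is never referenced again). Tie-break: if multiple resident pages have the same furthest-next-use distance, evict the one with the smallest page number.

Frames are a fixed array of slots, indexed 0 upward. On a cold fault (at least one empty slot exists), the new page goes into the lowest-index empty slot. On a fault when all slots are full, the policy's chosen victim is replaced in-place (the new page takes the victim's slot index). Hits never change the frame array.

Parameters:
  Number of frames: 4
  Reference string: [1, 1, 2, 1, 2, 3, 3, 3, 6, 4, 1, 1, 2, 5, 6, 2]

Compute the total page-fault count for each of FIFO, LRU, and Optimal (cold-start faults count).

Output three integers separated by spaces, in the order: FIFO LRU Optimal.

Answer: 9 9 6

Derivation:
--- FIFO ---
  step 0: ref 1 -> FAULT, frames=[1,-,-,-] (faults so far: 1)
  step 1: ref 1 -> HIT, frames=[1,-,-,-] (faults so far: 1)
  step 2: ref 2 -> FAULT, frames=[1,2,-,-] (faults so far: 2)
  step 3: ref 1 -> HIT, frames=[1,2,-,-] (faults so far: 2)
  step 4: ref 2 -> HIT, frames=[1,2,-,-] (faults so far: 2)
  step 5: ref 3 -> FAULT, frames=[1,2,3,-] (faults so far: 3)
  step 6: ref 3 -> HIT, frames=[1,2,3,-] (faults so far: 3)
  step 7: ref 3 -> HIT, frames=[1,2,3,-] (faults so far: 3)
  step 8: ref 6 -> FAULT, frames=[1,2,3,6] (faults so far: 4)
  step 9: ref 4 -> FAULT, evict 1, frames=[4,2,3,6] (faults so far: 5)
  step 10: ref 1 -> FAULT, evict 2, frames=[4,1,3,6] (faults so far: 6)
  step 11: ref 1 -> HIT, frames=[4,1,3,6] (faults so far: 6)
  step 12: ref 2 -> FAULT, evict 3, frames=[4,1,2,6] (faults so far: 7)
  step 13: ref 5 -> FAULT, evict 6, frames=[4,1,2,5] (faults so far: 8)
  step 14: ref 6 -> FAULT, evict 4, frames=[6,1,2,5] (faults so far: 9)
  step 15: ref 2 -> HIT, frames=[6,1,2,5] (faults so far: 9)
  FIFO total faults: 9
--- LRU ---
  step 0: ref 1 -> FAULT, frames=[1,-,-,-] (faults so far: 1)
  step 1: ref 1 -> HIT, frames=[1,-,-,-] (faults so far: 1)
  step 2: ref 2 -> FAULT, frames=[1,2,-,-] (faults so far: 2)
  step 3: ref 1 -> HIT, frames=[1,2,-,-] (faults so far: 2)
  step 4: ref 2 -> HIT, frames=[1,2,-,-] (faults so far: 2)
  step 5: ref 3 -> FAULT, frames=[1,2,3,-] (faults so far: 3)
  step 6: ref 3 -> HIT, frames=[1,2,3,-] (faults so far: 3)
  step 7: ref 3 -> HIT, frames=[1,2,3,-] (faults so far: 3)
  step 8: ref 6 -> FAULT, frames=[1,2,3,6] (faults so far: 4)
  step 9: ref 4 -> FAULT, evict 1, frames=[4,2,3,6] (faults so far: 5)
  step 10: ref 1 -> FAULT, evict 2, frames=[4,1,3,6] (faults so far: 6)
  step 11: ref 1 -> HIT, frames=[4,1,3,6] (faults so far: 6)
  step 12: ref 2 -> FAULT, evict 3, frames=[4,1,2,6] (faults so far: 7)
  step 13: ref 5 -> FAULT, evict 6, frames=[4,1,2,5] (faults so far: 8)
  step 14: ref 6 -> FAULT, evict 4, frames=[6,1,2,5] (faults so far: 9)
  step 15: ref 2 -> HIT, frames=[6,1,2,5] (faults so far: 9)
  LRU total faults: 9
--- Optimal ---
  step 0: ref 1 -> FAULT, frames=[1,-,-,-] (faults so far: 1)
  step 1: ref 1 -> HIT, frames=[1,-,-,-] (faults so far: 1)
  step 2: ref 2 -> FAULT, frames=[1,2,-,-] (faults so far: 2)
  step 3: ref 1 -> HIT, frames=[1,2,-,-] (faults so far: 2)
  step 4: ref 2 -> HIT, frames=[1,2,-,-] (faults so far: 2)
  step 5: ref 3 -> FAULT, frames=[1,2,3,-] (faults so far: 3)
  step 6: ref 3 -> HIT, frames=[1,2,3,-] (faults so far: 3)
  step 7: ref 3 -> HIT, frames=[1,2,3,-] (faults so far: 3)
  step 8: ref 6 -> FAULT, frames=[1,2,3,6] (faults so far: 4)
  step 9: ref 4 -> FAULT, evict 3, frames=[1,2,4,6] (faults so far: 5)
  step 10: ref 1 -> HIT, frames=[1,2,4,6] (faults so far: 5)
  step 11: ref 1 -> HIT, frames=[1,2,4,6] (faults so far: 5)
  step 12: ref 2 -> HIT, frames=[1,2,4,6] (faults so far: 5)
  step 13: ref 5 -> FAULT, evict 1, frames=[5,2,4,6] (faults so far: 6)
  step 14: ref 6 -> HIT, frames=[5,2,4,6] (faults so far: 6)
  step 15: ref 2 -> HIT, frames=[5,2,4,6] (faults so far: 6)
  Optimal total faults: 6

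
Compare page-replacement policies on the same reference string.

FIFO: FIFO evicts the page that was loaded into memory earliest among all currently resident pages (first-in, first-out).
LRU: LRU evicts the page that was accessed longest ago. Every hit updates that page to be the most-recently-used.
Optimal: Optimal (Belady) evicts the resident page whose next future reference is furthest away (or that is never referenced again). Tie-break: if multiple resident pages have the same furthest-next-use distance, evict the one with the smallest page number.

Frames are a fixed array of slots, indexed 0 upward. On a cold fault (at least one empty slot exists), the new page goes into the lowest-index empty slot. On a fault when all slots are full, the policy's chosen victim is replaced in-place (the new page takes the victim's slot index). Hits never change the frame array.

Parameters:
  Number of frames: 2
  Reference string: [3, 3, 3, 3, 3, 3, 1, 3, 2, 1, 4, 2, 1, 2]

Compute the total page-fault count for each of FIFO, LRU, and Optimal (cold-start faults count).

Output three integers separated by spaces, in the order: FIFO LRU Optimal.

--- FIFO ---
  step 0: ref 3 -> FAULT, frames=[3,-] (faults so far: 1)
  step 1: ref 3 -> HIT, frames=[3,-] (faults so far: 1)
  step 2: ref 3 -> HIT, frames=[3,-] (faults so far: 1)
  step 3: ref 3 -> HIT, frames=[3,-] (faults so far: 1)
  step 4: ref 3 -> HIT, frames=[3,-] (faults so far: 1)
  step 5: ref 3 -> HIT, frames=[3,-] (faults so far: 1)
  step 6: ref 1 -> FAULT, frames=[3,1] (faults so far: 2)
  step 7: ref 3 -> HIT, frames=[3,1] (faults so far: 2)
  step 8: ref 2 -> FAULT, evict 3, frames=[2,1] (faults so far: 3)
  step 9: ref 1 -> HIT, frames=[2,1] (faults so far: 3)
  step 10: ref 4 -> FAULT, evict 1, frames=[2,4] (faults so far: 4)
  step 11: ref 2 -> HIT, frames=[2,4] (faults so far: 4)
  step 12: ref 1 -> FAULT, evict 2, frames=[1,4] (faults so far: 5)
  step 13: ref 2 -> FAULT, evict 4, frames=[1,2] (faults so far: 6)
  FIFO total faults: 6
--- LRU ---
  step 0: ref 3 -> FAULT, frames=[3,-] (faults so far: 1)
  step 1: ref 3 -> HIT, frames=[3,-] (faults so far: 1)
  step 2: ref 3 -> HIT, frames=[3,-] (faults so far: 1)
  step 3: ref 3 -> HIT, frames=[3,-] (faults so far: 1)
  step 4: ref 3 -> HIT, frames=[3,-] (faults so far: 1)
  step 5: ref 3 -> HIT, frames=[3,-] (faults so far: 1)
  step 6: ref 1 -> FAULT, frames=[3,1] (faults so far: 2)
  step 7: ref 3 -> HIT, frames=[3,1] (faults so far: 2)
  step 8: ref 2 -> FAULT, evict 1, frames=[3,2] (faults so far: 3)
  step 9: ref 1 -> FAULT, evict 3, frames=[1,2] (faults so far: 4)
  step 10: ref 4 -> FAULT, evict 2, frames=[1,4] (faults so far: 5)
  step 11: ref 2 -> FAULT, evict 1, frames=[2,4] (faults so far: 6)
  step 12: ref 1 -> FAULT, evict 4, frames=[2,1] (faults so far: 7)
  step 13: ref 2 -> HIT, frames=[2,1] (faults so far: 7)
  LRU total faults: 7
--- Optimal ---
  step 0: ref 3 -> FAULT, frames=[3,-] (faults so far: 1)
  step 1: ref 3 -> HIT, frames=[3,-] (faults so far: 1)
  step 2: ref 3 -> HIT, frames=[3,-] (faults so far: 1)
  step 3: ref 3 -> HIT, frames=[3,-] (faults so far: 1)
  step 4: ref 3 -> HIT, frames=[3,-] (faults so far: 1)
  step 5: ref 3 -> HIT, frames=[3,-] (faults so far: 1)
  step 6: ref 1 -> FAULT, frames=[3,1] (faults so far: 2)
  step 7: ref 3 -> HIT, frames=[3,1] (faults so far: 2)
  step 8: ref 2 -> FAULT, evict 3, frames=[2,1] (faults so far: 3)
  step 9: ref 1 -> HIT, frames=[2,1] (faults so far: 3)
  step 10: ref 4 -> FAULT, evict 1, frames=[2,4] (faults so far: 4)
  step 11: ref 2 -> HIT, frames=[2,4] (faults so far: 4)
  step 12: ref 1 -> FAULT, evict 4, frames=[2,1] (faults so far: 5)
  step 13: ref 2 -> HIT, frames=[2,1] (faults so far: 5)
  Optimal total faults: 5

Answer: 6 7 5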